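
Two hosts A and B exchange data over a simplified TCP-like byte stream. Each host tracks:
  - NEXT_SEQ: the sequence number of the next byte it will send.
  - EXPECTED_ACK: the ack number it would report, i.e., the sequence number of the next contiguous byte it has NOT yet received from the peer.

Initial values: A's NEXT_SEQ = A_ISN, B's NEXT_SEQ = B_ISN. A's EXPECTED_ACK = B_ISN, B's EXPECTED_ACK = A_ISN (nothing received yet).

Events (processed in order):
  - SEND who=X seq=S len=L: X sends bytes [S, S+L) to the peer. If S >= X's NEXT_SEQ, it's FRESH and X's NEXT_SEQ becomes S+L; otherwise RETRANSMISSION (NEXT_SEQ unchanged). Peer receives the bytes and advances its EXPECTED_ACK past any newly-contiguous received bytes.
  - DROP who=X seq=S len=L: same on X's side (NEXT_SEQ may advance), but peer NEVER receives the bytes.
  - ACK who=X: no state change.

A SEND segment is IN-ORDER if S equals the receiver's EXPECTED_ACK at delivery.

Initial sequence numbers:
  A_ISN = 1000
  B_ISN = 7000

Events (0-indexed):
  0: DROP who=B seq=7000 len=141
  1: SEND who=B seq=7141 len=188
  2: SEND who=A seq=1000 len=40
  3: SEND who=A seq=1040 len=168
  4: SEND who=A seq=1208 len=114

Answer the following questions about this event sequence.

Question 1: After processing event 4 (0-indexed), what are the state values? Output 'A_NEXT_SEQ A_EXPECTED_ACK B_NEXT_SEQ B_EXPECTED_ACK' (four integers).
After event 0: A_seq=1000 A_ack=7000 B_seq=7141 B_ack=1000
After event 1: A_seq=1000 A_ack=7000 B_seq=7329 B_ack=1000
After event 2: A_seq=1040 A_ack=7000 B_seq=7329 B_ack=1040
After event 3: A_seq=1208 A_ack=7000 B_seq=7329 B_ack=1208
After event 4: A_seq=1322 A_ack=7000 B_seq=7329 B_ack=1322

1322 7000 7329 1322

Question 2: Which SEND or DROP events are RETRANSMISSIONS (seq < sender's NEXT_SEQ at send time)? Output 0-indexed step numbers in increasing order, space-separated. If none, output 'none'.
Answer: none

Derivation:
Step 0: DROP seq=7000 -> fresh
Step 1: SEND seq=7141 -> fresh
Step 2: SEND seq=1000 -> fresh
Step 3: SEND seq=1040 -> fresh
Step 4: SEND seq=1208 -> fresh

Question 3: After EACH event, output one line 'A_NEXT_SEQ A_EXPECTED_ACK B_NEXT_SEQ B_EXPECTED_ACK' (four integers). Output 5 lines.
1000 7000 7141 1000
1000 7000 7329 1000
1040 7000 7329 1040
1208 7000 7329 1208
1322 7000 7329 1322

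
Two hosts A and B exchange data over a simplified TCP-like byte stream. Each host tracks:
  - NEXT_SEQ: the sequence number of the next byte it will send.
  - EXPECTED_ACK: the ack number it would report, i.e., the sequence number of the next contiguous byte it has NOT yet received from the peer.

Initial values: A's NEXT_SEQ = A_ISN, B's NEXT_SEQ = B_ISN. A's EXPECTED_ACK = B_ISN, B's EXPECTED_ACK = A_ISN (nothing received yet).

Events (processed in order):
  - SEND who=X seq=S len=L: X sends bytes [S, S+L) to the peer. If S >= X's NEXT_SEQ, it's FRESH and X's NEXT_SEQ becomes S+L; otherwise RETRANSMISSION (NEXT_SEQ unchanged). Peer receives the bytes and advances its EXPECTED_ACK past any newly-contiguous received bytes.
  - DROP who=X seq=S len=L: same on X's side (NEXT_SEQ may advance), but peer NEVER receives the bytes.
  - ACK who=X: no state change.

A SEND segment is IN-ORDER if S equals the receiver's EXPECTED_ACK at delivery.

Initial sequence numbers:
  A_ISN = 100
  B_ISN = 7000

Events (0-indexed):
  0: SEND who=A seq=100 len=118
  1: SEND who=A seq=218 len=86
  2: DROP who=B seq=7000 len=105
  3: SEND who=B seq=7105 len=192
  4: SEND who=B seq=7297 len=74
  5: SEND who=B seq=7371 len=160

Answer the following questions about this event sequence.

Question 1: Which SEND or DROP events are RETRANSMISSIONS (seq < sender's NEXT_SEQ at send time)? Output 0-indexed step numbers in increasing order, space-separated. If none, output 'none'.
Answer: none

Derivation:
Step 0: SEND seq=100 -> fresh
Step 1: SEND seq=218 -> fresh
Step 2: DROP seq=7000 -> fresh
Step 3: SEND seq=7105 -> fresh
Step 4: SEND seq=7297 -> fresh
Step 5: SEND seq=7371 -> fresh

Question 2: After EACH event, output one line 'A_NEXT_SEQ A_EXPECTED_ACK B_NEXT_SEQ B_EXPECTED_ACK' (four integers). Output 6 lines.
218 7000 7000 218
304 7000 7000 304
304 7000 7105 304
304 7000 7297 304
304 7000 7371 304
304 7000 7531 304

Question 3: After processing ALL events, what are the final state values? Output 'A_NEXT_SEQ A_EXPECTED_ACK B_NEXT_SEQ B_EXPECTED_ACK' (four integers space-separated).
After event 0: A_seq=218 A_ack=7000 B_seq=7000 B_ack=218
After event 1: A_seq=304 A_ack=7000 B_seq=7000 B_ack=304
After event 2: A_seq=304 A_ack=7000 B_seq=7105 B_ack=304
After event 3: A_seq=304 A_ack=7000 B_seq=7297 B_ack=304
After event 4: A_seq=304 A_ack=7000 B_seq=7371 B_ack=304
After event 5: A_seq=304 A_ack=7000 B_seq=7531 B_ack=304

Answer: 304 7000 7531 304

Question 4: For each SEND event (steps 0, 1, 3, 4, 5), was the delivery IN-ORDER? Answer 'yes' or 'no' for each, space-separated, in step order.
Answer: yes yes no no no

Derivation:
Step 0: SEND seq=100 -> in-order
Step 1: SEND seq=218 -> in-order
Step 3: SEND seq=7105 -> out-of-order
Step 4: SEND seq=7297 -> out-of-order
Step 5: SEND seq=7371 -> out-of-order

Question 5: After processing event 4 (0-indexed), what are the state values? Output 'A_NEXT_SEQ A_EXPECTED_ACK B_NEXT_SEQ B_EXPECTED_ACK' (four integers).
After event 0: A_seq=218 A_ack=7000 B_seq=7000 B_ack=218
After event 1: A_seq=304 A_ack=7000 B_seq=7000 B_ack=304
After event 2: A_seq=304 A_ack=7000 B_seq=7105 B_ack=304
After event 3: A_seq=304 A_ack=7000 B_seq=7297 B_ack=304
After event 4: A_seq=304 A_ack=7000 B_seq=7371 B_ack=304

304 7000 7371 304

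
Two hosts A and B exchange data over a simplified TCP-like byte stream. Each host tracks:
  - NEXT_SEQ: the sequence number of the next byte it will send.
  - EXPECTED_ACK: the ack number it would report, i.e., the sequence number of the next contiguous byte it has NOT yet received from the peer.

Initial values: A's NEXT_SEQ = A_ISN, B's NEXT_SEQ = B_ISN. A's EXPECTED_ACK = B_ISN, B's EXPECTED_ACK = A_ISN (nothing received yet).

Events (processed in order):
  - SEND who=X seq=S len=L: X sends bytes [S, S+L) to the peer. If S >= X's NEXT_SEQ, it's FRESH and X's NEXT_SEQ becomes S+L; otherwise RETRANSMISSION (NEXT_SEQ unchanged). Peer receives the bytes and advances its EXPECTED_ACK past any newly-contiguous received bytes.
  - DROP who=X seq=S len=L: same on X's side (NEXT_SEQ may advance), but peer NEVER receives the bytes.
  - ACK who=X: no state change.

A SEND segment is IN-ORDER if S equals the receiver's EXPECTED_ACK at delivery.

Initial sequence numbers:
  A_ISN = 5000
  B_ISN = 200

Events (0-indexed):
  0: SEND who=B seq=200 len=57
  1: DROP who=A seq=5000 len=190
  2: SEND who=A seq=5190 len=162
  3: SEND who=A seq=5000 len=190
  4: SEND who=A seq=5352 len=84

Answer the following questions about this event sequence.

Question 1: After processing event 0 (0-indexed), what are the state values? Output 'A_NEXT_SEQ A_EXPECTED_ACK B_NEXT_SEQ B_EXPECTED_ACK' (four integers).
After event 0: A_seq=5000 A_ack=257 B_seq=257 B_ack=5000

5000 257 257 5000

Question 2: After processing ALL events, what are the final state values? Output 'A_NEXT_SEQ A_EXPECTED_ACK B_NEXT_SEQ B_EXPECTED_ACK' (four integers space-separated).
Answer: 5436 257 257 5436

Derivation:
After event 0: A_seq=5000 A_ack=257 B_seq=257 B_ack=5000
After event 1: A_seq=5190 A_ack=257 B_seq=257 B_ack=5000
After event 2: A_seq=5352 A_ack=257 B_seq=257 B_ack=5000
After event 3: A_seq=5352 A_ack=257 B_seq=257 B_ack=5352
After event 4: A_seq=5436 A_ack=257 B_seq=257 B_ack=5436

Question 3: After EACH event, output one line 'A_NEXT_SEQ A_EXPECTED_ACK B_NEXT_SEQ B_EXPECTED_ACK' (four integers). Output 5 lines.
5000 257 257 5000
5190 257 257 5000
5352 257 257 5000
5352 257 257 5352
5436 257 257 5436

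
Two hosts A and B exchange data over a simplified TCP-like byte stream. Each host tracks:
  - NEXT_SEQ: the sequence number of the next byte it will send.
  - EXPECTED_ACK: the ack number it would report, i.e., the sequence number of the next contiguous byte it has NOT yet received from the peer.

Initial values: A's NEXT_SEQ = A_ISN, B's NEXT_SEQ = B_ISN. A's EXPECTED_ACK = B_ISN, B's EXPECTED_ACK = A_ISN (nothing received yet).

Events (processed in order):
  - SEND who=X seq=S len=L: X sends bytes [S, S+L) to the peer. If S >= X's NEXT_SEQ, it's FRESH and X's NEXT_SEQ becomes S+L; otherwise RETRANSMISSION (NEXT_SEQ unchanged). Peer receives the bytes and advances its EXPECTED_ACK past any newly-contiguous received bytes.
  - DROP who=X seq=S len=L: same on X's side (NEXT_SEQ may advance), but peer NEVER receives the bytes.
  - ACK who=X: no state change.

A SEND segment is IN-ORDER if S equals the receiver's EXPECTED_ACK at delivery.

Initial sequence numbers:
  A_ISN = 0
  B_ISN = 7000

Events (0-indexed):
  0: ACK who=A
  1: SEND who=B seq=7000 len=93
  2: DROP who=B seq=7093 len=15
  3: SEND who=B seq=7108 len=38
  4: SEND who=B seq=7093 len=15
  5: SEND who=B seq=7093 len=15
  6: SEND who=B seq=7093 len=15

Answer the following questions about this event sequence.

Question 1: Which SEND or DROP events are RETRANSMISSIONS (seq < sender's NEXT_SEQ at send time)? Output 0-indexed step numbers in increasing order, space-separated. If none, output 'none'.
Step 1: SEND seq=7000 -> fresh
Step 2: DROP seq=7093 -> fresh
Step 3: SEND seq=7108 -> fresh
Step 4: SEND seq=7093 -> retransmit
Step 5: SEND seq=7093 -> retransmit
Step 6: SEND seq=7093 -> retransmit

Answer: 4 5 6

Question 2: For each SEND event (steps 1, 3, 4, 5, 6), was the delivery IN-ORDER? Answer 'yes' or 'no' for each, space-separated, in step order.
Step 1: SEND seq=7000 -> in-order
Step 3: SEND seq=7108 -> out-of-order
Step 4: SEND seq=7093 -> in-order
Step 5: SEND seq=7093 -> out-of-order
Step 6: SEND seq=7093 -> out-of-order

Answer: yes no yes no no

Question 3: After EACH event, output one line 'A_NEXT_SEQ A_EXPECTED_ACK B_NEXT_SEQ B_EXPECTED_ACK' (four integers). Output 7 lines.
0 7000 7000 0
0 7093 7093 0
0 7093 7108 0
0 7093 7146 0
0 7146 7146 0
0 7146 7146 0
0 7146 7146 0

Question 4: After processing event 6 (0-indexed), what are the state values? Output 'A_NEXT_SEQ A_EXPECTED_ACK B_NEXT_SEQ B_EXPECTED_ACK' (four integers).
After event 0: A_seq=0 A_ack=7000 B_seq=7000 B_ack=0
After event 1: A_seq=0 A_ack=7093 B_seq=7093 B_ack=0
After event 2: A_seq=0 A_ack=7093 B_seq=7108 B_ack=0
After event 3: A_seq=0 A_ack=7093 B_seq=7146 B_ack=0
After event 4: A_seq=0 A_ack=7146 B_seq=7146 B_ack=0
After event 5: A_seq=0 A_ack=7146 B_seq=7146 B_ack=0
After event 6: A_seq=0 A_ack=7146 B_seq=7146 B_ack=0

0 7146 7146 0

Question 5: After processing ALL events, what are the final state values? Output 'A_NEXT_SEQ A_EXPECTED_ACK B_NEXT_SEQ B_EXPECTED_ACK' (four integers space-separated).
After event 0: A_seq=0 A_ack=7000 B_seq=7000 B_ack=0
After event 1: A_seq=0 A_ack=7093 B_seq=7093 B_ack=0
After event 2: A_seq=0 A_ack=7093 B_seq=7108 B_ack=0
After event 3: A_seq=0 A_ack=7093 B_seq=7146 B_ack=0
After event 4: A_seq=0 A_ack=7146 B_seq=7146 B_ack=0
After event 5: A_seq=0 A_ack=7146 B_seq=7146 B_ack=0
After event 6: A_seq=0 A_ack=7146 B_seq=7146 B_ack=0

Answer: 0 7146 7146 0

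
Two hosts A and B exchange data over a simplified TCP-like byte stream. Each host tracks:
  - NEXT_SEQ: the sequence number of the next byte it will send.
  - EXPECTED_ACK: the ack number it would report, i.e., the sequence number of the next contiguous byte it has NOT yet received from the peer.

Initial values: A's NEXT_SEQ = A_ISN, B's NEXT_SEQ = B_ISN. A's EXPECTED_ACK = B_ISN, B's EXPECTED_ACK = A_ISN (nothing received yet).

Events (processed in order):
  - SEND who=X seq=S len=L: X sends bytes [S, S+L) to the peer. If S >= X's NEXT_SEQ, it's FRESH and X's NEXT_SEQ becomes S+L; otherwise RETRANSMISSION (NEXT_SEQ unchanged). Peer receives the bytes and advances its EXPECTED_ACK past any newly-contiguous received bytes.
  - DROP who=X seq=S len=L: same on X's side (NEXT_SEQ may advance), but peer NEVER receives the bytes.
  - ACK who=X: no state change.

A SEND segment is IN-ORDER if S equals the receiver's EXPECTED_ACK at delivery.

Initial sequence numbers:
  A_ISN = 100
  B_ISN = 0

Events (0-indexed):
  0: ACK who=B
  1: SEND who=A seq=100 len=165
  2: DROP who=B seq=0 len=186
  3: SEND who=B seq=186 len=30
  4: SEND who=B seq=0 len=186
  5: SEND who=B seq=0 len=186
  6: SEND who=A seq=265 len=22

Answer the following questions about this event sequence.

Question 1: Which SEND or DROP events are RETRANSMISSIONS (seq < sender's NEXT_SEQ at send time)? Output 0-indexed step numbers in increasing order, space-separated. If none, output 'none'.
Answer: 4 5

Derivation:
Step 1: SEND seq=100 -> fresh
Step 2: DROP seq=0 -> fresh
Step 3: SEND seq=186 -> fresh
Step 4: SEND seq=0 -> retransmit
Step 5: SEND seq=0 -> retransmit
Step 6: SEND seq=265 -> fresh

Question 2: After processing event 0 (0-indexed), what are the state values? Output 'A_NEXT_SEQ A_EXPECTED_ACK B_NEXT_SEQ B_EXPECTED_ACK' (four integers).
After event 0: A_seq=100 A_ack=0 B_seq=0 B_ack=100

100 0 0 100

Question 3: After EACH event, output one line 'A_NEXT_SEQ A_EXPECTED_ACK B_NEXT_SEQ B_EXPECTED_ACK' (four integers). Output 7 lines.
100 0 0 100
265 0 0 265
265 0 186 265
265 0 216 265
265 216 216 265
265 216 216 265
287 216 216 287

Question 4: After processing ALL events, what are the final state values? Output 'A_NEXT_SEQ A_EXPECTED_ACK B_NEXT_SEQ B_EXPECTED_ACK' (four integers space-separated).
After event 0: A_seq=100 A_ack=0 B_seq=0 B_ack=100
After event 1: A_seq=265 A_ack=0 B_seq=0 B_ack=265
After event 2: A_seq=265 A_ack=0 B_seq=186 B_ack=265
After event 3: A_seq=265 A_ack=0 B_seq=216 B_ack=265
After event 4: A_seq=265 A_ack=216 B_seq=216 B_ack=265
After event 5: A_seq=265 A_ack=216 B_seq=216 B_ack=265
After event 6: A_seq=287 A_ack=216 B_seq=216 B_ack=287

Answer: 287 216 216 287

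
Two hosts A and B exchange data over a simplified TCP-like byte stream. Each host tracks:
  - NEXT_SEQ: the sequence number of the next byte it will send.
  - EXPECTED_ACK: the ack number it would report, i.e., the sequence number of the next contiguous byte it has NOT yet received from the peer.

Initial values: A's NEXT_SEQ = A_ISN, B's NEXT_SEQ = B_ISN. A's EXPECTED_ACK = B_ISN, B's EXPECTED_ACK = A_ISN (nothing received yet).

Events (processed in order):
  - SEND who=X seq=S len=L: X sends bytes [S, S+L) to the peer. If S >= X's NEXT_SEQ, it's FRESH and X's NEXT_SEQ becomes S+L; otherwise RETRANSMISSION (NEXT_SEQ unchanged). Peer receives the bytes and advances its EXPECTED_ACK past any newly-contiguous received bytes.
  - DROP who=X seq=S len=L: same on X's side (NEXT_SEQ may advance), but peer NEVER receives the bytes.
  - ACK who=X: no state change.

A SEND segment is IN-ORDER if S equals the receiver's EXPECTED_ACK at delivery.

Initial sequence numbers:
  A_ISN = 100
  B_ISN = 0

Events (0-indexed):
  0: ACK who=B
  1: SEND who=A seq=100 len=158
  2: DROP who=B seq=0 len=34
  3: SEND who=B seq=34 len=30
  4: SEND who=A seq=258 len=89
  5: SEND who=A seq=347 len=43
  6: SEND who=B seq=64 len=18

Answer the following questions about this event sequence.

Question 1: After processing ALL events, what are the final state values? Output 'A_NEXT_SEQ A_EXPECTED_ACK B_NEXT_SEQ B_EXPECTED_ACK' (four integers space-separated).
After event 0: A_seq=100 A_ack=0 B_seq=0 B_ack=100
After event 1: A_seq=258 A_ack=0 B_seq=0 B_ack=258
After event 2: A_seq=258 A_ack=0 B_seq=34 B_ack=258
After event 3: A_seq=258 A_ack=0 B_seq=64 B_ack=258
After event 4: A_seq=347 A_ack=0 B_seq=64 B_ack=347
After event 5: A_seq=390 A_ack=0 B_seq=64 B_ack=390
After event 6: A_seq=390 A_ack=0 B_seq=82 B_ack=390

Answer: 390 0 82 390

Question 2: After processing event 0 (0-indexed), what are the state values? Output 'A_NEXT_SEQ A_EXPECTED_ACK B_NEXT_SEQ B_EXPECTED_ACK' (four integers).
After event 0: A_seq=100 A_ack=0 B_seq=0 B_ack=100

100 0 0 100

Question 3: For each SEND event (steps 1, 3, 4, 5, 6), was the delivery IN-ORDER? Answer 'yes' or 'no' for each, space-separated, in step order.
Step 1: SEND seq=100 -> in-order
Step 3: SEND seq=34 -> out-of-order
Step 4: SEND seq=258 -> in-order
Step 5: SEND seq=347 -> in-order
Step 6: SEND seq=64 -> out-of-order

Answer: yes no yes yes no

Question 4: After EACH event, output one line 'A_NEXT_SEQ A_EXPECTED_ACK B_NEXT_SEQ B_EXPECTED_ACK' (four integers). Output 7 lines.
100 0 0 100
258 0 0 258
258 0 34 258
258 0 64 258
347 0 64 347
390 0 64 390
390 0 82 390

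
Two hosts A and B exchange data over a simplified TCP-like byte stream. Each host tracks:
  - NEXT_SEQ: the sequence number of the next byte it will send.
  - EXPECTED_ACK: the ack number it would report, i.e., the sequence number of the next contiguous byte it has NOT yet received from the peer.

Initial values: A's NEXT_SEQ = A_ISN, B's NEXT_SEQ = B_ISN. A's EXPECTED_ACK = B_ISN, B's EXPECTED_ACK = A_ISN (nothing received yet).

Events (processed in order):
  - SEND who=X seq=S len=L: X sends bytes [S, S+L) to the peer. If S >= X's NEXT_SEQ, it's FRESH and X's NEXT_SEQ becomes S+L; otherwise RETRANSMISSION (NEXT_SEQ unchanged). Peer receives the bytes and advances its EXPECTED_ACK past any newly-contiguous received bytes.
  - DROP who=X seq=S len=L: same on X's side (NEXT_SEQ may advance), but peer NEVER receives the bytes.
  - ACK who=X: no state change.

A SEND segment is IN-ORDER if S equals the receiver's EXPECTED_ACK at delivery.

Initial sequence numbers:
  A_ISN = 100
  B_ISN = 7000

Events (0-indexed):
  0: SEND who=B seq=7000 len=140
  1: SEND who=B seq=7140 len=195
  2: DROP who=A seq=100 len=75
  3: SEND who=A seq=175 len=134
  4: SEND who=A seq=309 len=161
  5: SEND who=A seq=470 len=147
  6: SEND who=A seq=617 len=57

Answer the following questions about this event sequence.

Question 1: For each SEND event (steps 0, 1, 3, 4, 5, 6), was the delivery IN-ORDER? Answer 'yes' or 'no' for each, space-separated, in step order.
Answer: yes yes no no no no

Derivation:
Step 0: SEND seq=7000 -> in-order
Step 1: SEND seq=7140 -> in-order
Step 3: SEND seq=175 -> out-of-order
Step 4: SEND seq=309 -> out-of-order
Step 5: SEND seq=470 -> out-of-order
Step 6: SEND seq=617 -> out-of-order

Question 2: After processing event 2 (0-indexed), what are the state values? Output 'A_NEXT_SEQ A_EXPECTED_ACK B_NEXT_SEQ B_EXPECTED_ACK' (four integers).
After event 0: A_seq=100 A_ack=7140 B_seq=7140 B_ack=100
After event 1: A_seq=100 A_ack=7335 B_seq=7335 B_ack=100
After event 2: A_seq=175 A_ack=7335 B_seq=7335 B_ack=100

175 7335 7335 100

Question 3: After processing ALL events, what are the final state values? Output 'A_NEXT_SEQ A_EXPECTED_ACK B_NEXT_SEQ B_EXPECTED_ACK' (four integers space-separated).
After event 0: A_seq=100 A_ack=7140 B_seq=7140 B_ack=100
After event 1: A_seq=100 A_ack=7335 B_seq=7335 B_ack=100
After event 2: A_seq=175 A_ack=7335 B_seq=7335 B_ack=100
After event 3: A_seq=309 A_ack=7335 B_seq=7335 B_ack=100
After event 4: A_seq=470 A_ack=7335 B_seq=7335 B_ack=100
After event 5: A_seq=617 A_ack=7335 B_seq=7335 B_ack=100
After event 6: A_seq=674 A_ack=7335 B_seq=7335 B_ack=100

Answer: 674 7335 7335 100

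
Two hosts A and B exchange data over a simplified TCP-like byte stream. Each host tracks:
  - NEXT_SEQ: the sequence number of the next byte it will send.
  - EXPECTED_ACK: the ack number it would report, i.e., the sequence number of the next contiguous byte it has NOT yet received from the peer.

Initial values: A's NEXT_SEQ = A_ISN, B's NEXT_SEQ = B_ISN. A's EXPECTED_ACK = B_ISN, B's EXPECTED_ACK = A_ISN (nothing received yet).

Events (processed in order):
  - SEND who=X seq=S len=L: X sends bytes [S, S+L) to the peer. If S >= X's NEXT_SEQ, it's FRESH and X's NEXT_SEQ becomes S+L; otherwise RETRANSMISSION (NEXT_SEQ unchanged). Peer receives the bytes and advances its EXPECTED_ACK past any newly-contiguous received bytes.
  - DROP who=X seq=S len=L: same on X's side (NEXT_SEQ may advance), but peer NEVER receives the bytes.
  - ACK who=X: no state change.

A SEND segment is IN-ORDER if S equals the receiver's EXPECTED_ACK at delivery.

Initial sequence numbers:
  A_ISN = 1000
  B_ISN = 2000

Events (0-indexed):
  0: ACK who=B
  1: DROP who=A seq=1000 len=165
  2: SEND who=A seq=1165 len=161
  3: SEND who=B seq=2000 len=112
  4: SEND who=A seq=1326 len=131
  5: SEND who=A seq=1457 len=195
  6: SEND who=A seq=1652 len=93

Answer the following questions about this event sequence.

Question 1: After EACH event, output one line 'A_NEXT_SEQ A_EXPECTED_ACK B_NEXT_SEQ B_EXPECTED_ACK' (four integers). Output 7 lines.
1000 2000 2000 1000
1165 2000 2000 1000
1326 2000 2000 1000
1326 2112 2112 1000
1457 2112 2112 1000
1652 2112 2112 1000
1745 2112 2112 1000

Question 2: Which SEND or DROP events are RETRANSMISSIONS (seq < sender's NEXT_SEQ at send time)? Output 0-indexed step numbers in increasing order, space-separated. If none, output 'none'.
Answer: none

Derivation:
Step 1: DROP seq=1000 -> fresh
Step 2: SEND seq=1165 -> fresh
Step 3: SEND seq=2000 -> fresh
Step 4: SEND seq=1326 -> fresh
Step 5: SEND seq=1457 -> fresh
Step 6: SEND seq=1652 -> fresh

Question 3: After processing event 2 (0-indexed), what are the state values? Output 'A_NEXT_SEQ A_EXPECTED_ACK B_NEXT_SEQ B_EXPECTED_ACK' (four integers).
After event 0: A_seq=1000 A_ack=2000 B_seq=2000 B_ack=1000
After event 1: A_seq=1165 A_ack=2000 B_seq=2000 B_ack=1000
After event 2: A_seq=1326 A_ack=2000 B_seq=2000 B_ack=1000

1326 2000 2000 1000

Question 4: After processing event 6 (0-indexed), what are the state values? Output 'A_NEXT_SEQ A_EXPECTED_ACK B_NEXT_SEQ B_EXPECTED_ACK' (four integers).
After event 0: A_seq=1000 A_ack=2000 B_seq=2000 B_ack=1000
After event 1: A_seq=1165 A_ack=2000 B_seq=2000 B_ack=1000
After event 2: A_seq=1326 A_ack=2000 B_seq=2000 B_ack=1000
After event 3: A_seq=1326 A_ack=2112 B_seq=2112 B_ack=1000
After event 4: A_seq=1457 A_ack=2112 B_seq=2112 B_ack=1000
After event 5: A_seq=1652 A_ack=2112 B_seq=2112 B_ack=1000
After event 6: A_seq=1745 A_ack=2112 B_seq=2112 B_ack=1000

1745 2112 2112 1000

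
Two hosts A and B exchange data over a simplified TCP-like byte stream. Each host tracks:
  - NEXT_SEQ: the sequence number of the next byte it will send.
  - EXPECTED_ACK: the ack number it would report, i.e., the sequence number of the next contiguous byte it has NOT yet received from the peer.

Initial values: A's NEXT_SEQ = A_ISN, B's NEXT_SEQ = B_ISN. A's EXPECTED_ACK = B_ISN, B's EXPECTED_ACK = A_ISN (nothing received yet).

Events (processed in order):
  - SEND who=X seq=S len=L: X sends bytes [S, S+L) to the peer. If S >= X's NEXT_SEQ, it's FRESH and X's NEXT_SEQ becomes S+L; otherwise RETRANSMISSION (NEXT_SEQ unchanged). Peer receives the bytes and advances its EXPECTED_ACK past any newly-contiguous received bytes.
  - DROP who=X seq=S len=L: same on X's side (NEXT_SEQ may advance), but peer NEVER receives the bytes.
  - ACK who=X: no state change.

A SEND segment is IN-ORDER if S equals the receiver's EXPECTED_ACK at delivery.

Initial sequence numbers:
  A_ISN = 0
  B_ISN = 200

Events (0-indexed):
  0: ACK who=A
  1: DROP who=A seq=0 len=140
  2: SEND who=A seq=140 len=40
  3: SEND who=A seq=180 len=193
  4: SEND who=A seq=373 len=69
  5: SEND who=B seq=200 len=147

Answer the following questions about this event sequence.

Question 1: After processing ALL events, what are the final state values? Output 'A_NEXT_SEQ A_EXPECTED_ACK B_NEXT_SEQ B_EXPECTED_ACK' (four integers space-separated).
Answer: 442 347 347 0

Derivation:
After event 0: A_seq=0 A_ack=200 B_seq=200 B_ack=0
After event 1: A_seq=140 A_ack=200 B_seq=200 B_ack=0
After event 2: A_seq=180 A_ack=200 B_seq=200 B_ack=0
After event 3: A_seq=373 A_ack=200 B_seq=200 B_ack=0
After event 4: A_seq=442 A_ack=200 B_seq=200 B_ack=0
After event 5: A_seq=442 A_ack=347 B_seq=347 B_ack=0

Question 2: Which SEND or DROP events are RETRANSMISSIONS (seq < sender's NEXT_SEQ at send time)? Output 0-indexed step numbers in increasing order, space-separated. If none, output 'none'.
Answer: none

Derivation:
Step 1: DROP seq=0 -> fresh
Step 2: SEND seq=140 -> fresh
Step 3: SEND seq=180 -> fresh
Step 4: SEND seq=373 -> fresh
Step 5: SEND seq=200 -> fresh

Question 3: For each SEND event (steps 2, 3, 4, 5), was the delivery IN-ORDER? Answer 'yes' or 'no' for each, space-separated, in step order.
Step 2: SEND seq=140 -> out-of-order
Step 3: SEND seq=180 -> out-of-order
Step 4: SEND seq=373 -> out-of-order
Step 5: SEND seq=200 -> in-order

Answer: no no no yes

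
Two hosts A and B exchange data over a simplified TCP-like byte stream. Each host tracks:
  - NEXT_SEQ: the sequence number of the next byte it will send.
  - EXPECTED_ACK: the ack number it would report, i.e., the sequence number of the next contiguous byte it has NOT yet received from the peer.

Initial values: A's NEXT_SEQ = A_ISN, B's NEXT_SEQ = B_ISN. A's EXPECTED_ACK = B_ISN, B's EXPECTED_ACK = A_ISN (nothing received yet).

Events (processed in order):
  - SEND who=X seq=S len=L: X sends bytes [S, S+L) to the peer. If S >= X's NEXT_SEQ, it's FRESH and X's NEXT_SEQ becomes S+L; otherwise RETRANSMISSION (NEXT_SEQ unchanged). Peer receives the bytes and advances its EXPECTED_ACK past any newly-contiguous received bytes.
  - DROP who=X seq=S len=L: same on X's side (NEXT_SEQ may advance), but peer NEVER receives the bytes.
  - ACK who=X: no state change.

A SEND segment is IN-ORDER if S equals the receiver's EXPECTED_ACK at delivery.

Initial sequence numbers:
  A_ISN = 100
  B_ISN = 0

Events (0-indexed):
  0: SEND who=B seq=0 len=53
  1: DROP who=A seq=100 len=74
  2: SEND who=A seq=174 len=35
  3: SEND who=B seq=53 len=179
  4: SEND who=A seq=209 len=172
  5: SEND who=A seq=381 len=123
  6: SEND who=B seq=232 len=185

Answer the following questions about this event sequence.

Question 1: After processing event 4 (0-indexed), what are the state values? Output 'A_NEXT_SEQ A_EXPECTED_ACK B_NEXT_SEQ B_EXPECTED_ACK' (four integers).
After event 0: A_seq=100 A_ack=53 B_seq=53 B_ack=100
After event 1: A_seq=174 A_ack=53 B_seq=53 B_ack=100
After event 2: A_seq=209 A_ack=53 B_seq=53 B_ack=100
After event 3: A_seq=209 A_ack=232 B_seq=232 B_ack=100
After event 4: A_seq=381 A_ack=232 B_seq=232 B_ack=100

381 232 232 100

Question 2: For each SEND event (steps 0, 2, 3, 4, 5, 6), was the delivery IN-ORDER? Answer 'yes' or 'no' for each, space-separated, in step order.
Answer: yes no yes no no yes

Derivation:
Step 0: SEND seq=0 -> in-order
Step 2: SEND seq=174 -> out-of-order
Step 3: SEND seq=53 -> in-order
Step 4: SEND seq=209 -> out-of-order
Step 5: SEND seq=381 -> out-of-order
Step 6: SEND seq=232 -> in-order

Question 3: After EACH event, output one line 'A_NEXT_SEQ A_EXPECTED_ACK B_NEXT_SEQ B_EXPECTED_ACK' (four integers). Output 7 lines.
100 53 53 100
174 53 53 100
209 53 53 100
209 232 232 100
381 232 232 100
504 232 232 100
504 417 417 100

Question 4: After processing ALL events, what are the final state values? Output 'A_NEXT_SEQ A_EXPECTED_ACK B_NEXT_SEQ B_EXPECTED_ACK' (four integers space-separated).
After event 0: A_seq=100 A_ack=53 B_seq=53 B_ack=100
After event 1: A_seq=174 A_ack=53 B_seq=53 B_ack=100
After event 2: A_seq=209 A_ack=53 B_seq=53 B_ack=100
After event 3: A_seq=209 A_ack=232 B_seq=232 B_ack=100
After event 4: A_seq=381 A_ack=232 B_seq=232 B_ack=100
After event 5: A_seq=504 A_ack=232 B_seq=232 B_ack=100
After event 6: A_seq=504 A_ack=417 B_seq=417 B_ack=100

Answer: 504 417 417 100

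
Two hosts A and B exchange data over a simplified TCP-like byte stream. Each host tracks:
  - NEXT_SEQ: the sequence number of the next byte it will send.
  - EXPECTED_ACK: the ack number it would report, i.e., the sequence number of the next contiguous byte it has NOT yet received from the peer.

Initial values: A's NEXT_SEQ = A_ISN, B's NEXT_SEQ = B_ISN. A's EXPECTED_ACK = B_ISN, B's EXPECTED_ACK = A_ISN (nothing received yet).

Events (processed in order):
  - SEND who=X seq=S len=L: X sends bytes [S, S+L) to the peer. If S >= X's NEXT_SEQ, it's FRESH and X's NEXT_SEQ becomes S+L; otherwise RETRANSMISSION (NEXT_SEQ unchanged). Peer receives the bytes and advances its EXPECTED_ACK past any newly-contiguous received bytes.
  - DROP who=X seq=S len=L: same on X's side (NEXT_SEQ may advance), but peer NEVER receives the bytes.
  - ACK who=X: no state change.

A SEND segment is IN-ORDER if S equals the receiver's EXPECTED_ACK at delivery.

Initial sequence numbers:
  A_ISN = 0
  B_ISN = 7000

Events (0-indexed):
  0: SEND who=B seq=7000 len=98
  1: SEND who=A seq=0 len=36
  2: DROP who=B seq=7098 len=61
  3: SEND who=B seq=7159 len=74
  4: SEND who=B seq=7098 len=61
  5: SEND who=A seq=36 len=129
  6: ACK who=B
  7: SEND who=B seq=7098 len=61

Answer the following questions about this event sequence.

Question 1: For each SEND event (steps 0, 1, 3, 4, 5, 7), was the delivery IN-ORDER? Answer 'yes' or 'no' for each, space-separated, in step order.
Step 0: SEND seq=7000 -> in-order
Step 1: SEND seq=0 -> in-order
Step 3: SEND seq=7159 -> out-of-order
Step 4: SEND seq=7098 -> in-order
Step 5: SEND seq=36 -> in-order
Step 7: SEND seq=7098 -> out-of-order

Answer: yes yes no yes yes no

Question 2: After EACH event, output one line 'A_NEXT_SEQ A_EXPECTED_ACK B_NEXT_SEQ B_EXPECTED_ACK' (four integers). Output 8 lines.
0 7098 7098 0
36 7098 7098 36
36 7098 7159 36
36 7098 7233 36
36 7233 7233 36
165 7233 7233 165
165 7233 7233 165
165 7233 7233 165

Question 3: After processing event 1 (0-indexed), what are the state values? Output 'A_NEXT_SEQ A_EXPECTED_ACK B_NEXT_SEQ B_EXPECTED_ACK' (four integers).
After event 0: A_seq=0 A_ack=7098 B_seq=7098 B_ack=0
After event 1: A_seq=36 A_ack=7098 B_seq=7098 B_ack=36

36 7098 7098 36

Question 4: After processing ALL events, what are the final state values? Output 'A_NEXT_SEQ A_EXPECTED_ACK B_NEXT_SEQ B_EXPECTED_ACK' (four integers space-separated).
After event 0: A_seq=0 A_ack=7098 B_seq=7098 B_ack=0
After event 1: A_seq=36 A_ack=7098 B_seq=7098 B_ack=36
After event 2: A_seq=36 A_ack=7098 B_seq=7159 B_ack=36
After event 3: A_seq=36 A_ack=7098 B_seq=7233 B_ack=36
After event 4: A_seq=36 A_ack=7233 B_seq=7233 B_ack=36
After event 5: A_seq=165 A_ack=7233 B_seq=7233 B_ack=165
After event 6: A_seq=165 A_ack=7233 B_seq=7233 B_ack=165
After event 7: A_seq=165 A_ack=7233 B_seq=7233 B_ack=165

Answer: 165 7233 7233 165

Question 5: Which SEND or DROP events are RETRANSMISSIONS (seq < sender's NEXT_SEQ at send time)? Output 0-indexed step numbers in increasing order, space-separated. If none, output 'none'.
Answer: 4 7

Derivation:
Step 0: SEND seq=7000 -> fresh
Step 1: SEND seq=0 -> fresh
Step 2: DROP seq=7098 -> fresh
Step 3: SEND seq=7159 -> fresh
Step 4: SEND seq=7098 -> retransmit
Step 5: SEND seq=36 -> fresh
Step 7: SEND seq=7098 -> retransmit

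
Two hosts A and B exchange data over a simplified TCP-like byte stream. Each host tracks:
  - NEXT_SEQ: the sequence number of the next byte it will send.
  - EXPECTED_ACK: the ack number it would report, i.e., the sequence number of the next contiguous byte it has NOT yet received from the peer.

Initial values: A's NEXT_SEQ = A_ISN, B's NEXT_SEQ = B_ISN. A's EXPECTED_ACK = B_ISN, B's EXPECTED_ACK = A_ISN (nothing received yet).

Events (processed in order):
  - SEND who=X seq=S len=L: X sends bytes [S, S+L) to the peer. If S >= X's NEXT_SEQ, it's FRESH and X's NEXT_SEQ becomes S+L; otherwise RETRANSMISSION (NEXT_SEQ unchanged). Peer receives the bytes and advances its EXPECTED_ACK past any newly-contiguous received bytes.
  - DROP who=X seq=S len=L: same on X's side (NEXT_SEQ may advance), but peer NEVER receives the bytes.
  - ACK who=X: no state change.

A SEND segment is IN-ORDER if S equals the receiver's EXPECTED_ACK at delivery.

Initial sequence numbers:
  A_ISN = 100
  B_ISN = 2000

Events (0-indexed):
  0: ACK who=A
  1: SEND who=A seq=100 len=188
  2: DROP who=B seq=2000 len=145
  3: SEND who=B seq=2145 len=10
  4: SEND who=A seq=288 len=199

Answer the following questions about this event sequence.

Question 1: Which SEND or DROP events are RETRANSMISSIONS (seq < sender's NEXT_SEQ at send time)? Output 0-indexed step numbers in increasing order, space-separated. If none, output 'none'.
Answer: none

Derivation:
Step 1: SEND seq=100 -> fresh
Step 2: DROP seq=2000 -> fresh
Step 3: SEND seq=2145 -> fresh
Step 4: SEND seq=288 -> fresh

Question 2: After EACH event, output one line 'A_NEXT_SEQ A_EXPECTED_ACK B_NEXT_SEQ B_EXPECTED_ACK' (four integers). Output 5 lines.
100 2000 2000 100
288 2000 2000 288
288 2000 2145 288
288 2000 2155 288
487 2000 2155 487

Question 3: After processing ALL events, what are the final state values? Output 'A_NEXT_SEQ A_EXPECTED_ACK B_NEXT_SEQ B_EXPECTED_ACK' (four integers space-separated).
After event 0: A_seq=100 A_ack=2000 B_seq=2000 B_ack=100
After event 1: A_seq=288 A_ack=2000 B_seq=2000 B_ack=288
After event 2: A_seq=288 A_ack=2000 B_seq=2145 B_ack=288
After event 3: A_seq=288 A_ack=2000 B_seq=2155 B_ack=288
After event 4: A_seq=487 A_ack=2000 B_seq=2155 B_ack=487

Answer: 487 2000 2155 487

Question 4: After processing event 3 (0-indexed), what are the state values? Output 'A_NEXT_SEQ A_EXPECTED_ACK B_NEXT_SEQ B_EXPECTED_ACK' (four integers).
After event 0: A_seq=100 A_ack=2000 B_seq=2000 B_ack=100
After event 1: A_seq=288 A_ack=2000 B_seq=2000 B_ack=288
After event 2: A_seq=288 A_ack=2000 B_seq=2145 B_ack=288
After event 3: A_seq=288 A_ack=2000 B_seq=2155 B_ack=288

288 2000 2155 288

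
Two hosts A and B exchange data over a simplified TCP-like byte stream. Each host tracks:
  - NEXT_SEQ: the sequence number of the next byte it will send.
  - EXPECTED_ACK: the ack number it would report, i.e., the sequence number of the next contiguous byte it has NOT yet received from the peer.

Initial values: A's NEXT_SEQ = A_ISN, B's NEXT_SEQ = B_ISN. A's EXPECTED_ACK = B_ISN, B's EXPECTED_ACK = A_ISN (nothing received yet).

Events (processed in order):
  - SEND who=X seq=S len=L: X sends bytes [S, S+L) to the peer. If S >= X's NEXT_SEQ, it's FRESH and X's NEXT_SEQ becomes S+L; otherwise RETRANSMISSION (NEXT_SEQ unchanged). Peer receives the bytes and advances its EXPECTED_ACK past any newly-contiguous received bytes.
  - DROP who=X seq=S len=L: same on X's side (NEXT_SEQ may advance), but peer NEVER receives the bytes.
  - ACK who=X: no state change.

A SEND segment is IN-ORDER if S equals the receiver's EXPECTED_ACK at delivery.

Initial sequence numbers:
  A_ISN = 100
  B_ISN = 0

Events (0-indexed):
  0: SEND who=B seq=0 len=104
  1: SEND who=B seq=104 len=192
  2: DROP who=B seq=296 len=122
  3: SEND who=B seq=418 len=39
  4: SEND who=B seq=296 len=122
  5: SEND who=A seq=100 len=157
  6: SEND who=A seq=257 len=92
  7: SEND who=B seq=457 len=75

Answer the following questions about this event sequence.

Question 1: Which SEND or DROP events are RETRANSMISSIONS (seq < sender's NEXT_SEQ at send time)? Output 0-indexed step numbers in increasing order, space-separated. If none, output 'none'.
Answer: 4

Derivation:
Step 0: SEND seq=0 -> fresh
Step 1: SEND seq=104 -> fresh
Step 2: DROP seq=296 -> fresh
Step 3: SEND seq=418 -> fresh
Step 4: SEND seq=296 -> retransmit
Step 5: SEND seq=100 -> fresh
Step 6: SEND seq=257 -> fresh
Step 7: SEND seq=457 -> fresh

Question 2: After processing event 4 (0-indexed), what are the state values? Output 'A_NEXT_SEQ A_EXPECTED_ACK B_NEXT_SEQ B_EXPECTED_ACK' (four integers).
After event 0: A_seq=100 A_ack=104 B_seq=104 B_ack=100
After event 1: A_seq=100 A_ack=296 B_seq=296 B_ack=100
After event 2: A_seq=100 A_ack=296 B_seq=418 B_ack=100
After event 3: A_seq=100 A_ack=296 B_seq=457 B_ack=100
After event 4: A_seq=100 A_ack=457 B_seq=457 B_ack=100

100 457 457 100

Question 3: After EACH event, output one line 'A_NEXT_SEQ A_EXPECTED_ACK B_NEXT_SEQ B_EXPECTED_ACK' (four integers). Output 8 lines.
100 104 104 100
100 296 296 100
100 296 418 100
100 296 457 100
100 457 457 100
257 457 457 257
349 457 457 349
349 532 532 349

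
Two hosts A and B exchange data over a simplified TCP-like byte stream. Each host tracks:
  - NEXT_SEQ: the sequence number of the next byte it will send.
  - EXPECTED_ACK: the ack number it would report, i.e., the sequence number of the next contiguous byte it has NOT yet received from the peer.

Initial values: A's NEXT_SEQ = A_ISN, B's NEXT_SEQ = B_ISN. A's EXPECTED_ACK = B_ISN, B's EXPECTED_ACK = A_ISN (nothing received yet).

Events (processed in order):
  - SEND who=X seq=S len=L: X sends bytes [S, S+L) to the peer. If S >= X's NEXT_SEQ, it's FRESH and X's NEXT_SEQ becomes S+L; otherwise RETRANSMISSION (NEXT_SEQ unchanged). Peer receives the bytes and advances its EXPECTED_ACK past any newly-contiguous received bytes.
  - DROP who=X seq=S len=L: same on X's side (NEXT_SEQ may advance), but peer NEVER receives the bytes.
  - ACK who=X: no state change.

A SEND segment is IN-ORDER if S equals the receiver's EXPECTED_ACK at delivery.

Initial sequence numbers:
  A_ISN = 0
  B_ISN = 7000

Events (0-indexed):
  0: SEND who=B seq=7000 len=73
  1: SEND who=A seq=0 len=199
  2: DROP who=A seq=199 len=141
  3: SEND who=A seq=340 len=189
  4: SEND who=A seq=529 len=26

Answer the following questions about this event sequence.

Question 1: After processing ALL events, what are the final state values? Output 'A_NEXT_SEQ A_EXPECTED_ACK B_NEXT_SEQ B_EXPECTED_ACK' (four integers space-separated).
After event 0: A_seq=0 A_ack=7073 B_seq=7073 B_ack=0
After event 1: A_seq=199 A_ack=7073 B_seq=7073 B_ack=199
After event 2: A_seq=340 A_ack=7073 B_seq=7073 B_ack=199
After event 3: A_seq=529 A_ack=7073 B_seq=7073 B_ack=199
After event 4: A_seq=555 A_ack=7073 B_seq=7073 B_ack=199

Answer: 555 7073 7073 199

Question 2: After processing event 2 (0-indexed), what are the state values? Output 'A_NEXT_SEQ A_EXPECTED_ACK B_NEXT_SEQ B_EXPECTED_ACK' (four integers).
After event 0: A_seq=0 A_ack=7073 B_seq=7073 B_ack=0
After event 1: A_seq=199 A_ack=7073 B_seq=7073 B_ack=199
After event 2: A_seq=340 A_ack=7073 B_seq=7073 B_ack=199

340 7073 7073 199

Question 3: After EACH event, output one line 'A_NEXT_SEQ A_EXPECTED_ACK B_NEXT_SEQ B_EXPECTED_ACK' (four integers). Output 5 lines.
0 7073 7073 0
199 7073 7073 199
340 7073 7073 199
529 7073 7073 199
555 7073 7073 199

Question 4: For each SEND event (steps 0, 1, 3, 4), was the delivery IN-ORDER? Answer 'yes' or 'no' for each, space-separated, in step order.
Answer: yes yes no no

Derivation:
Step 0: SEND seq=7000 -> in-order
Step 1: SEND seq=0 -> in-order
Step 3: SEND seq=340 -> out-of-order
Step 4: SEND seq=529 -> out-of-order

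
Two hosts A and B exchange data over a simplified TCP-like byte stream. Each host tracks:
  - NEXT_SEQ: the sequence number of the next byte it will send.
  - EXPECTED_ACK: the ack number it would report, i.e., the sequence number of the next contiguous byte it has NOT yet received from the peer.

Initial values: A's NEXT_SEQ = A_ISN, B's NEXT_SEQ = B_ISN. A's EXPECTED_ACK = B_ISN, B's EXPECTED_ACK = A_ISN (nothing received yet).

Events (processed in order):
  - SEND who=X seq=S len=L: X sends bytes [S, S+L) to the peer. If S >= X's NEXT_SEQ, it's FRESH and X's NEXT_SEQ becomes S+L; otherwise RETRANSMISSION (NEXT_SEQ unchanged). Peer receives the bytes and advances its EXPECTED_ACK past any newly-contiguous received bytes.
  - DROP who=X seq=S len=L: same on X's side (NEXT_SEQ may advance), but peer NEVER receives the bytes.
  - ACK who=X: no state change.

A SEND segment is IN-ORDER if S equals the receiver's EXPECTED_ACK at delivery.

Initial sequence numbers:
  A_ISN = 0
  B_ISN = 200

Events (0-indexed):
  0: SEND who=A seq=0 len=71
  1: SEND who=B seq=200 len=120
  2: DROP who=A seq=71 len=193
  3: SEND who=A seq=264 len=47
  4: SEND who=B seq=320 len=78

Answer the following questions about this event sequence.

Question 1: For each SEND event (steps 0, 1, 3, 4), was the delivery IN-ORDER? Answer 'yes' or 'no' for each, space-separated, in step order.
Answer: yes yes no yes

Derivation:
Step 0: SEND seq=0 -> in-order
Step 1: SEND seq=200 -> in-order
Step 3: SEND seq=264 -> out-of-order
Step 4: SEND seq=320 -> in-order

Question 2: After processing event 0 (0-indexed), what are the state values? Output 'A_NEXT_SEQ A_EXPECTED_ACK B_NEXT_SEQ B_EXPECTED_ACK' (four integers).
After event 0: A_seq=71 A_ack=200 B_seq=200 B_ack=71

71 200 200 71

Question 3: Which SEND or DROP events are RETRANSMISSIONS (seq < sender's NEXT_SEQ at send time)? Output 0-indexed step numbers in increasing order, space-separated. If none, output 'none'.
Step 0: SEND seq=0 -> fresh
Step 1: SEND seq=200 -> fresh
Step 2: DROP seq=71 -> fresh
Step 3: SEND seq=264 -> fresh
Step 4: SEND seq=320 -> fresh

Answer: none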